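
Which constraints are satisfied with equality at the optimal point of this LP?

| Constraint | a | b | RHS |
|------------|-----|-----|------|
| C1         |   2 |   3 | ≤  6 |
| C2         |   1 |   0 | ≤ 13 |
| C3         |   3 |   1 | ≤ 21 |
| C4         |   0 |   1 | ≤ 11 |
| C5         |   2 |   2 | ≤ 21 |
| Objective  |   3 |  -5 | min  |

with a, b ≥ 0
Optimal: a = 0, b = 2
Slack at optimum:
  C1: slack = 0 (binding)
  C2: slack = 13
  C3: slack = 19
  C4: slack = 9
  C5: slack = 17
  a ≥ 0: a = 0 (binding)
  b ≥ 0: b = 2
Binding constraints: C1, a ≥ 0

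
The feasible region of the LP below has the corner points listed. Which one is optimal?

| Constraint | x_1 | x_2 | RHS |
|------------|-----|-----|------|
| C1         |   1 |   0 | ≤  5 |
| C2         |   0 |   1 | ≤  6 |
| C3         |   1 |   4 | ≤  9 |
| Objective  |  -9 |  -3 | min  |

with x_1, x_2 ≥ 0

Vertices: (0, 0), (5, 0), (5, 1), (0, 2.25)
(5, 1) with z = -48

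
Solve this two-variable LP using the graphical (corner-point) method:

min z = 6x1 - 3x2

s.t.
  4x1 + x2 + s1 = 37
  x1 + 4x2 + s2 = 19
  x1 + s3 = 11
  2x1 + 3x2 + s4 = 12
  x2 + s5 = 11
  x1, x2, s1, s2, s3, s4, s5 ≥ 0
x1 = 0, x2 = 4, z = -12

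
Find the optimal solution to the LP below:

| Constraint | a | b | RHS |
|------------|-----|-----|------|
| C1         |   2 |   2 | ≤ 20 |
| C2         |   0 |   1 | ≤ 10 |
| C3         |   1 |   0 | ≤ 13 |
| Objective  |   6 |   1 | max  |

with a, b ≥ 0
Each vertex is the intersection of two constraint boundaries that also satisfies all remaining constraints:
  a = 0 and b = 0 → (0, 0)
  2a + 2b = 20 and b = 0 → (10, 0)
  2a + 2b = 20 and b = 10 → (0, 10)

Evaluating z = 6a + b at each vertex:
  (0, 0): z = 0
  (10, 0): z = 60
  (0, 10): z = 10

The maximum is at (10, 0) with z = 60.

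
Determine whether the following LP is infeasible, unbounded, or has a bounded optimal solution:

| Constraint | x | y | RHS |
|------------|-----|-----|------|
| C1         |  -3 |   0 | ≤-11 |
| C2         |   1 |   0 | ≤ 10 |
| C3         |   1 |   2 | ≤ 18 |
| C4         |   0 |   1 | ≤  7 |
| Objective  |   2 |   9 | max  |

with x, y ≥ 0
The point (4, 7) satisfies every constraint, so the LP is feasible; the constraints give x ≤ 10 and y ≤ 7, which with x, y ≥ 0 keep the feasible region inside a bounded box. A feasible, bounded LP attains a finite optimum at a vertex.

Evaluating z = 2x + 9y at each vertex:
  (3.667, 0): z = 7.333
  (10, 0): z = 20
  (10, 4): z = 56
  (4, 7): z = 71
  (3.667, 7): z = 70.33

Bounded optimum: z* = 71 at (4, 7).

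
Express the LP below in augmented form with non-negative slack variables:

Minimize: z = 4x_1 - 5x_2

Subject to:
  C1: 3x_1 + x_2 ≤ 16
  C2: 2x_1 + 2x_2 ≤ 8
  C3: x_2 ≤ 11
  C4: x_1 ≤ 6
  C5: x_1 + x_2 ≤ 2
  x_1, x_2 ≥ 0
min z = 4x_1 - 5x_2

s.t.
  3x_1 + x_2 + s1 = 16
  2x_1 + 2x_2 + s2 = 8
  x_2 + s3 = 11
  x_1 + s4 = 6
  x_1 + x_2 + s5 = 2
  x_1, x_2, s1, s2, s3, s4, s5 ≥ 0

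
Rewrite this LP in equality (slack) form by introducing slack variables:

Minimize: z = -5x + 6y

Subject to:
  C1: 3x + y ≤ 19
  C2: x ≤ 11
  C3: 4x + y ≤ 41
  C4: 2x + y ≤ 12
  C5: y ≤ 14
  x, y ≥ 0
min z = -5x + 6y

s.t.
  3x + y + s1 = 19
  x + s2 = 11
  4x + y + s3 = 41
  2x + y + s4 = 12
  y + s5 = 14
  x, y, s1, s2, s3, s4, s5 ≥ 0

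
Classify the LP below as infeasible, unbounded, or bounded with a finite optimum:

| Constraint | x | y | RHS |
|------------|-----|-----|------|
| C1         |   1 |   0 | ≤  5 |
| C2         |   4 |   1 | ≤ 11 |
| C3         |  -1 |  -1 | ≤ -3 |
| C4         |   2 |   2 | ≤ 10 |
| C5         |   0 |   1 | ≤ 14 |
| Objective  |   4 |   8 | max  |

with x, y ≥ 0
The point (0, 5) satisfies every constraint, so the LP is feasible; the constraints give x ≤ 5 and y ≤ 14, which with x, y ≥ 0 keep the feasible region inside a bounded box. A feasible, bounded LP attains a finite optimum at a vertex.

The LP has an optimal solution: (0, 5) with z = 40.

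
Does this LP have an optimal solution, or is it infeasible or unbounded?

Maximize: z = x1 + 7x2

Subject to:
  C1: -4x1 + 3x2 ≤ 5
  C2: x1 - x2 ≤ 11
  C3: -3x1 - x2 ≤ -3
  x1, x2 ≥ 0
Feasible point: (1, 0) satisfies every constraint, so the LP is feasible.
Direction d = (1, 1): for each constraint row a, a·d ≤ 0 —
  (-4)(1) + (3)(1) = -1 ≤ 0
  (1)(1) + (-1)(1) = 0 ≤ 0
  (-3)(1) + (-1)(1) = -4 ≤ 0
and d ≥ 0, so (1, 0) + t·d stays feasible for every t ≥ 0. Along this ray z = x1 + 7x2 changes by 8 per unit t, so z → +∞.

Unbounded: there is a feasible ray along which z → +∞.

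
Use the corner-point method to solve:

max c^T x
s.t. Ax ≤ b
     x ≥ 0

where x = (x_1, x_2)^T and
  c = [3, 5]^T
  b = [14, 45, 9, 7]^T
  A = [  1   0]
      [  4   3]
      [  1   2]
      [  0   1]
Each vertex is the intersection of two constraint boundaries that also satisfies all remaining constraints:
  x_1 = 0 and x_2 = 0 → (0, 0)
  x_1 + 2x_2 = 9 and x_2 = 0 → (9, 0)
  x_1 + 2x_2 = 9 and x_1 = 0 → (0, 4.5)

Evaluating z = 3x_1 + 5x_2 at each vertex:
  (0, 0): z = 0
  (9, 0): z = 27
  (0, 4.5): z = 22.5

The maximum is at (9, 0) with z = 27.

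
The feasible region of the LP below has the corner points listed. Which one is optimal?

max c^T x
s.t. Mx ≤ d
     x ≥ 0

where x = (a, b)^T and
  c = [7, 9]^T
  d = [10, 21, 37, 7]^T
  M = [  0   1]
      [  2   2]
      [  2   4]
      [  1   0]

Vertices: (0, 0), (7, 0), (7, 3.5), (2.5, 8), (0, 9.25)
Evaluating z = 7a + 9b at each vertex:
  (0, 0): z = 0
  (7, 0): z = 49
  (7, 3.5): z = 80.5
  (2.5, 8): z = 89.5
  (0, 9.25): z = 83.25

The largest value is z = 89.5, attained at (2.5, 8).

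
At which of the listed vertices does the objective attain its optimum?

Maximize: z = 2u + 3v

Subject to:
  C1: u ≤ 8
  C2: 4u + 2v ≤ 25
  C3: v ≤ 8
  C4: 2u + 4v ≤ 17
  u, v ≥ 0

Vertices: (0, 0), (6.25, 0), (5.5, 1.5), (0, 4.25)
(5.5, 1.5) with z = 15.5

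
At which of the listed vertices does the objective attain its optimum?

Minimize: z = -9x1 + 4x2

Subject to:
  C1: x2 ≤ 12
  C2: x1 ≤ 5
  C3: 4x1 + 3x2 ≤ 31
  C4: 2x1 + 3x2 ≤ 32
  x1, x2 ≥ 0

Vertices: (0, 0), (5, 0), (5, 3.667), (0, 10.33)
(5, 0) with z = -45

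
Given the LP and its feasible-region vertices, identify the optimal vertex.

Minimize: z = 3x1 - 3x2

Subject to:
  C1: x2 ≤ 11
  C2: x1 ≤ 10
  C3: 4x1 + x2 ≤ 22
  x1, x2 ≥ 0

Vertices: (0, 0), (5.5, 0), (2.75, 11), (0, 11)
(0, 11) with z = -33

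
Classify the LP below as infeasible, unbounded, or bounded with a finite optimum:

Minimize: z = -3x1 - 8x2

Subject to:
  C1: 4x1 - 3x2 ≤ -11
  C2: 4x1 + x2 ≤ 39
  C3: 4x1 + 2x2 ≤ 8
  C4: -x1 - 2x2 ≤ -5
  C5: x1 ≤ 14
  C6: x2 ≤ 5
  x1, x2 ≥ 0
The point (0, 4) satisfies every constraint, so the LP is feasible; the constraints give x1 ≤ 14 and x2 ≤ 5, which with x1, x2 ≥ 0 keep the feasible region inside a bounded box. A feasible, bounded LP attains a finite optimum at a vertex.

Evaluating z = -3x1 - 8x2 at each vertex:
  (0, 3.667): z = -29.33
  (0.1, 3.8): z = -30.7
  (0, 4): z = -32

Feasible with finite optimum z* = -32 at (0, 4).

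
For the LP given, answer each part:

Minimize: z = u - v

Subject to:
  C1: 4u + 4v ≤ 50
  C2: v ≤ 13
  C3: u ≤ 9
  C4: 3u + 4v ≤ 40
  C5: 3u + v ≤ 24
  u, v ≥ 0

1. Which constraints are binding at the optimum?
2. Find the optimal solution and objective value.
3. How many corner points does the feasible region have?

1. C4, u ≥ 0
2. u = 0, v = 10, z = -10
3. 4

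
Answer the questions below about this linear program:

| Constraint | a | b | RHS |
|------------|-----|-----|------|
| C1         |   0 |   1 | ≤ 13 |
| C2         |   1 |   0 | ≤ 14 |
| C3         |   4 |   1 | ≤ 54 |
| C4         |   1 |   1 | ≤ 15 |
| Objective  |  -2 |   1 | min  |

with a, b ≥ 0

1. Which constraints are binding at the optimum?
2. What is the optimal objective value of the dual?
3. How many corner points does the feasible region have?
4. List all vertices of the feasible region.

1. C3, b ≥ 0
2. -27 (by strong duality, equal to the primal optimum)
3. 5
4. (0, 0), (13.5, 0), (13, 2), (2, 13), (0, 13)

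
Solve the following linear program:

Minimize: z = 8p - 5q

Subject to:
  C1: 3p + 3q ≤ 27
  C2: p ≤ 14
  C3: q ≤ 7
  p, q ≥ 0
Each vertex is the intersection of two constraint boundaries that also satisfies all remaining constraints:
  p = 0 and q = 0 → (0, 0)
  3p + 3q = 27 and q = 0 → (9, 0)
  3p + 3q = 27 and q = 7 → (2, 7)
  q = 7 and p = 0 → (0, 7)

Evaluating z = 8p - 5q at each vertex:
  (0, 0): z = 0
  (9, 0): z = 72
  (2, 7): z = -19
  (0, 7): z = -35

The minimum is at (0, 7) with z = -35.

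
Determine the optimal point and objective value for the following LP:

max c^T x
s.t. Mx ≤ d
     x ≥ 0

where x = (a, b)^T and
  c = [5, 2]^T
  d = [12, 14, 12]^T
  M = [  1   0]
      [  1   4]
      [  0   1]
Each vertex is the intersection of two constraint boundaries that also satisfies all remaining constraints:
  a = 0 and b = 0 → (0, 0)
  a = 12 and b = 0 → (12, 0)
  a = 12 and a + 4b = 14 → (12, 0.5)
  a + 4b = 14 and a = 0 → (0, 3.5)

Evaluating z = 5a + 2b at each vertex:
  (0, 0): z = 0
  (12, 0): z = 60
  (12, 0.5): z = 61
  (0, 3.5): z = 7

The maximum is at (12, 0.5) with z = 61.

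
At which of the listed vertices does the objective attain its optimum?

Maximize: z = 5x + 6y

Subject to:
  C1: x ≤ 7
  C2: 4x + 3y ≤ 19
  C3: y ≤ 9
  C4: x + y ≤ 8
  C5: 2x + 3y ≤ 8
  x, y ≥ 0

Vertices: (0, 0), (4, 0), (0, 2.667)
(4, 0) with z = 20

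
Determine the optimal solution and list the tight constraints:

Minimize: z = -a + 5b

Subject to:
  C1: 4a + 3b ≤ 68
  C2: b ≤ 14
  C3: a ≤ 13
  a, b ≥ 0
Optimal: a = 13, b = 0
Binding: C3, b ≥ 0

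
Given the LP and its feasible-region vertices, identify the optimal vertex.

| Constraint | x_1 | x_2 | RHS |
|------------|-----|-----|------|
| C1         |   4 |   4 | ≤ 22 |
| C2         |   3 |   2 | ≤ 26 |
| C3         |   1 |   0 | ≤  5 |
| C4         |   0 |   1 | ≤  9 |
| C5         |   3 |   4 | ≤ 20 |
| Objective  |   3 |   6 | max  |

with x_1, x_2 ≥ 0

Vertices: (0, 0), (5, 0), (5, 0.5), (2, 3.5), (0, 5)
(0, 5) with z = 30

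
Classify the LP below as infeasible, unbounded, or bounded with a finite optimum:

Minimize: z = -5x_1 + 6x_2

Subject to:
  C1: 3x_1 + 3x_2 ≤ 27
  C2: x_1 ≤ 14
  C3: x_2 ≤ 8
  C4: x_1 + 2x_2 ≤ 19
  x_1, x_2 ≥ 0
The point (9, 0) satisfies every constraint, so the LP is feasible; the constraints give x_1 ≤ 14 and x_2 ≤ 8, which with x_1, x_2 ≥ 0 keep the feasible region inside a bounded box. A feasible, bounded LP attains a finite optimum at a vertex.

Evaluating z = -5x_1 + 6x_2 at each vertex:
  (0, 0): z = 0
  (9, 0): z = -45
  (1, 8): z = 43
  (0, 8): z = 48

The LP has an optimal solution: (9, 0) with z = -45.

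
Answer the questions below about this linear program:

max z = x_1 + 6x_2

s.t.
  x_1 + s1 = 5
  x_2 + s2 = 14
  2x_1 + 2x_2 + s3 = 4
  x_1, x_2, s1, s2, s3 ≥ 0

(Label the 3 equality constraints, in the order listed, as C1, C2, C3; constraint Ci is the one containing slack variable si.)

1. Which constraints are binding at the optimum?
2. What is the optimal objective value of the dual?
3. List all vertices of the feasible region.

1. C3, x_1 ≥ 0
2. 12 (by strong duality, equal to the primal optimum)
3. (0, 0), (2, 0), (0, 2)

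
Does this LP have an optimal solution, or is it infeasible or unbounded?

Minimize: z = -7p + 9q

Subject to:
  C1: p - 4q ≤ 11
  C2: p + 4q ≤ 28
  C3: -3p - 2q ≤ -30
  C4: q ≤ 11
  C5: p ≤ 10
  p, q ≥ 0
The point (10, 0) satisfies every constraint, so the LP is feasible; the constraints give p ≤ 10 and q ≤ 11, which with p, q ≥ 0 keep the feasible region inside a bounded box. A feasible, bounded LP attains a finite optimum at a vertex.

Evaluating z = -7p + 9q at each vertex:
  (10, 0): z = -70
  (10, 4.5): z = -29.5
  (6.4, 5.4): z = 3.8

Bounded optimum: z* = -70 at (10, 0).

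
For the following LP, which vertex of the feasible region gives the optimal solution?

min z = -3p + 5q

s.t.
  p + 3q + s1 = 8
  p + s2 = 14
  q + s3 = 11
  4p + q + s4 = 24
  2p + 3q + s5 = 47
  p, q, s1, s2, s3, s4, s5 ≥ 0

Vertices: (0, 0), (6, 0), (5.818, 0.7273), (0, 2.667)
Evaluating z = -3p + 5q at each vertex:
  (0, 0): z = 0
  (6, 0): z = -18
  (5.818, 0.7273): z = -13.82
  (0, 2.667): z = 13.33

The smallest value is z = -18, attained at (6, 0).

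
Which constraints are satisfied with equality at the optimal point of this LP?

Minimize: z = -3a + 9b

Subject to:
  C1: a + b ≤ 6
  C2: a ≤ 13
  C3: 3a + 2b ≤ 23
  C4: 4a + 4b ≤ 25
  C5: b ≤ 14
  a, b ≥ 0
Optimal: a = 6, b = 0
Slack at optimum:
  C1: slack = 0 (binding)
  C2: slack = 7
  C3: slack = 5
  C4: slack = 1
  C5: slack = 14
  a ≥ 0: a = 6
  b ≥ 0: b = 0 (binding)
Binding constraints: C1, b ≥ 0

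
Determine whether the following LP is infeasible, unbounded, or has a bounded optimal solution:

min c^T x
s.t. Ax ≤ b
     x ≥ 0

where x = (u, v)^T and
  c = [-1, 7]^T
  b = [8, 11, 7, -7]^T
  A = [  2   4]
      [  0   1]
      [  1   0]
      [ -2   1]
The point (4, 0) satisfies every constraint, so the LP is feasible; the constraints give u ≤ 7 and v ≤ 11, which with u, v ≥ 0 keep the feasible region inside a bounded box. A feasible, bounded LP attains a finite optimum at a vertex.

Bounded optimum: z* = -4 at (4, 0).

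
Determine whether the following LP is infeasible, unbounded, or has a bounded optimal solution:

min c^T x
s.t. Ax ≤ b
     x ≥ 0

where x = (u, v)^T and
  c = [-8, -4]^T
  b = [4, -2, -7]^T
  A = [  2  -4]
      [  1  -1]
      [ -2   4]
One constraint requires 2u - 4v ≤ 4, while the constraint -2u + 4v ≤ -7 is equivalent to 2u - 4v ≥ 7. Together they would need 7 ≤ 2u - 4v ≤ 4, which is impossible since 7 > 4. No point satisfies all constraints.

Infeasible — the constraint set is empty.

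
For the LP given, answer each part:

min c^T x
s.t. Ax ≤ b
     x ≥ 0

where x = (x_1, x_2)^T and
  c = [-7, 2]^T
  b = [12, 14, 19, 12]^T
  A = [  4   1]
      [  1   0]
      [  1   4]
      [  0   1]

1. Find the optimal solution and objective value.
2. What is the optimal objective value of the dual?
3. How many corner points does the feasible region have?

1. x_1 = 3, x_2 = 0, z = -21
2. -21 (by strong duality, equal to the primal optimum)
3. 4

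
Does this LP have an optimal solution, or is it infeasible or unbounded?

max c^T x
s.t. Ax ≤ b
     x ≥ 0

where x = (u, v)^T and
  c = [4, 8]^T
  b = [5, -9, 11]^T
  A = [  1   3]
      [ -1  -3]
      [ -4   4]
One constraint requires u + 3v ≤ 5, while the constraint -u - 3v ≤ -9 is equivalent to u + 3v ≥ 9. Together they would need 9 ≤ u + 3v ≤ 5, which is impossible since 9 > 5. No point satisfies all constraints.

The feasible region is empty; the LP is infeasible.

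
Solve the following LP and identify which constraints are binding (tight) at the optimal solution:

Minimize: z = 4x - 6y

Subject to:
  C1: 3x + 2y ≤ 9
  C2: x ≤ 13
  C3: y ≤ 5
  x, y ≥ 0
Optimal: x = 0, y = 4.5
Binding: C1, x ≥ 0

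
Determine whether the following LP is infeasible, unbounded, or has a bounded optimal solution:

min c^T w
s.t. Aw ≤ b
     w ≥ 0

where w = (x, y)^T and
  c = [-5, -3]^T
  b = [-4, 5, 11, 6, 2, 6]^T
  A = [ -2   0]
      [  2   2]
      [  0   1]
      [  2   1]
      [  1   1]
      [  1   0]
The point (2, 0) satisfies every constraint, so the LP is feasible; the constraints give x ≤ 6 and y ≤ 11, which with x, y ≥ 0 keep the feasible region inside a bounded box. A feasible, bounded LP attains a finite optimum at a vertex.

The LP has an optimal solution: (2, 0) with z = -10.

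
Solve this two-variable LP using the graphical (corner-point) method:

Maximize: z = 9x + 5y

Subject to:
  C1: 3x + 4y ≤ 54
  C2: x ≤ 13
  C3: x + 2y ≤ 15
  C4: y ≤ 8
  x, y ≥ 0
x = 13, y = 1, z = 122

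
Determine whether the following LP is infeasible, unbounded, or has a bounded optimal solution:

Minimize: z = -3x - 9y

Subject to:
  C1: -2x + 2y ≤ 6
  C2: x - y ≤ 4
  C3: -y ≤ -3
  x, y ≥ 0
Feasible point: (0, 3) satisfies every constraint, so the LP is feasible.
Direction d = (1, 1): for each constraint row a, a·d ≤ 0 —
  (-2)(1) + (2)(1) = 0 ≤ 0
  (1)(1) + (-1)(1) = 0 ≤ 0
  (0)(1) + (-1)(1) = -1 ≤ 0
and d ≥ 0, so (0, 3) + t·d stays feasible for every t ≥ 0. Along this ray z = -3x - 9y changes by -12 per unit t, so z → −∞.

The LP is unbounded; z can be made arbitrarily small.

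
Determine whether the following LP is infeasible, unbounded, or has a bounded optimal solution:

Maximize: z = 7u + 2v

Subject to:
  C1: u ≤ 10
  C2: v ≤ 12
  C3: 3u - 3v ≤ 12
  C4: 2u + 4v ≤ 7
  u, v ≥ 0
The point (3.5, 0) satisfies every constraint, so the LP is feasible; the constraints give u ≤ 10 and v ≤ 12, which with u, v ≥ 0 keep the feasible region inside a bounded box. A feasible, bounded LP attains a finite optimum at a vertex.

Evaluating z = 7u + 2v at each vertex:
  (0, 0): z = 0
  (3.5, 0): z = 24.5
  (0, 1.75): z = 3.5

Feasible with finite optimum z* = 24.5 at (3.5, 0).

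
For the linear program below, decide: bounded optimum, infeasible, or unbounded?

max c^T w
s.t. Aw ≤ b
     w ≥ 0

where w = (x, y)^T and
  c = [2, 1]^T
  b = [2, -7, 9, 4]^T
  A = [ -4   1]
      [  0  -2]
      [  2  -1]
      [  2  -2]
Feasible point: (1, 4) satisfies every constraint, so the LP is feasible.
Direction d = (1, 4): for each constraint row a, a·d ≤ 0 —
  (-4)(1) + (1)(4) = 0 ≤ 0
  (0)(1) + (-2)(4) = -8 ≤ 0
  (2)(1) + (-1)(4) = -2 ≤ 0
  (2)(1) + (-2)(4) = -6 ≤ 0
and d ≥ 0, so (1, 4) + t·d stays feasible for every t ≥ 0. Along this ray z = 2x + y changes by 6 per unit t, so z → +∞.

The LP is unbounded; z can be made arbitrarily large.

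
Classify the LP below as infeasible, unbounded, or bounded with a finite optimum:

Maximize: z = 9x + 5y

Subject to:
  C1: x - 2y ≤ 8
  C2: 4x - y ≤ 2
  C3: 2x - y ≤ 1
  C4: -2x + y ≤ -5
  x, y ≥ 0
C3 requires 2x - y ≤ 1, while C4 (-2x + y ≤ -5) is equivalent to 2x - y ≥ 5. Together they would need 5 ≤ 2x - y ≤ 1, which is impossible since 5 > 1. No point satisfies all constraints.

Infeasible — the constraint set is empty.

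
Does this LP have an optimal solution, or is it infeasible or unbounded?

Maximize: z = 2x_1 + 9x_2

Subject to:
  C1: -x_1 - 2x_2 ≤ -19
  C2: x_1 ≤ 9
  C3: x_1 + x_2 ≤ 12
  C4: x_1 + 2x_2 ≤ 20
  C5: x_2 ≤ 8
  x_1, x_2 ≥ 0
The point (4, 8) satisfies every constraint, so the LP is feasible; the constraints give x_1 ≤ 9 and x_2 ≤ 8, which with x_1, x_2 ≥ 0 keep the feasible region inside a bounded box. A feasible, bounded LP attains a finite optimum at a vertex.

Evaluating z = 2x_1 + 9x_2 at each vertex:
  (5, 7): z = 73
  (4, 8): z = 80
  (3, 8): z = 78

The LP has an optimal solution: (4, 8) with z = 80.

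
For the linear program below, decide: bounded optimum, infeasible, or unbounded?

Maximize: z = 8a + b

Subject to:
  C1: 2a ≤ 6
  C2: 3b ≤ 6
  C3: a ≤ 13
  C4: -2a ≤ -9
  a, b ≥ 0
C1 requires 2a ≤ 6, while C4 (-2a ≤ -9) is equivalent to 2a ≥ 9. Together they would need 9 ≤ 2a ≤ 6, which is impossible since 9 > 6. No point satisfies all constraints.

Infeasible: no point satisfies all constraints simultaneously.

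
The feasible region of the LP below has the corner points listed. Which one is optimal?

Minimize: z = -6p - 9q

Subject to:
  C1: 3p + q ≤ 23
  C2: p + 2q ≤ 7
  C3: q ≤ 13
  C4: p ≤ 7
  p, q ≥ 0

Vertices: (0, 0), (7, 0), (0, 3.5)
(7, 0) with z = -42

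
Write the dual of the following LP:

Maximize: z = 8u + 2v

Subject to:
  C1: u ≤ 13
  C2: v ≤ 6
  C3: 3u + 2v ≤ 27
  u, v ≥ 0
Minimize: z = 13y1 + 6y2 + 27y3

Subject to:
  C1: -y1 - 3y3 ≤ -8
  C2: -y2 - 2y3 ≤ -2
  y1, y2, y3 ≥ 0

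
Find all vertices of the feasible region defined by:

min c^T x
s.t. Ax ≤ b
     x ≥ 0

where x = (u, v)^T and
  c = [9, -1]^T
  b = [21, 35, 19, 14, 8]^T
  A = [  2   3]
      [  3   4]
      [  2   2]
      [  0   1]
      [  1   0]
Each vertex is the intersection of two constraint boundaries that also satisfies all remaining constraints:
  u = 0 and v = 0 → (0, 0)
  u = 8 and v = 0 → (8, 0)
  2u + 2v = 19 and u = 8 → (8, 1.5)
  2u + 3v = 21 and 2u + 2v = 19 → (7.5, 2)
  2u + 3v = 21 and u = 0 → (0, 7)

Vertices: (0, 0), (8, 0), (8, 1.5), (7.5, 2), (0, 7)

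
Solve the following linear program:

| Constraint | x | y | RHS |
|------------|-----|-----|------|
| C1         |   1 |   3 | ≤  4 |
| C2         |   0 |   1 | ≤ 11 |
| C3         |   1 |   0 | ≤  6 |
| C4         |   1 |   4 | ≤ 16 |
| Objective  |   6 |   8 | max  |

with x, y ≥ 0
x = 4, y = 0, z = 24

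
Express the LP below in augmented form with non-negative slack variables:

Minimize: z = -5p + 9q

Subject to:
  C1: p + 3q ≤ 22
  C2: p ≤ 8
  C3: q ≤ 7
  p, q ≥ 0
min z = -5p + 9q

s.t.
  p + 3q + s1 = 22
  p + s2 = 8
  q + s3 = 7
  p, q, s1, s2, s3 ≥ 0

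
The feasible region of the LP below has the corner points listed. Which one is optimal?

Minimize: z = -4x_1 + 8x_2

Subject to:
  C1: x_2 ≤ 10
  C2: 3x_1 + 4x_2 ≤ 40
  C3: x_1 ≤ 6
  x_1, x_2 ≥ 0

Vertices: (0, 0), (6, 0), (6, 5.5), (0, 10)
Evaluating z = -4x_1 + 8x_2 at each vertex:
  (0, 0): z = 0
  (6, 0): z = -24
  (6, 5.5): z = 20
  (0, 10): z = 80

The smallest value is z = -24, attained at (6, 0).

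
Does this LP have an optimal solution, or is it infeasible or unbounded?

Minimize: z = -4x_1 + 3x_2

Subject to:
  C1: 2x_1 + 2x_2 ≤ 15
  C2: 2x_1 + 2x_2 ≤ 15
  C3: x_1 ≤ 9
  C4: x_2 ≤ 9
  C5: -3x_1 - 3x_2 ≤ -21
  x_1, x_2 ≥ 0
The point (7.5, 0) satisfies every constraint, so the LP is feasible; the constraints give x_1 ≤ 9 and x_2 ≤ 9, which with x_1, x_2 ≥ 0 keep the feasible region inside a bounded box. A feasible, bounded LP attains a finite optimum at a vertex.

Feasible with finite optimum z* = -30 at (7.5, 0).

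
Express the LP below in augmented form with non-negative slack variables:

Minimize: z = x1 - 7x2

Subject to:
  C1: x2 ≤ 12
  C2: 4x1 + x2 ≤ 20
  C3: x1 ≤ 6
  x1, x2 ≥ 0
min z = x1 - 7x2

s.t.
  x2 + s1 = 12
  4x1 + x2 + s2 = 20
  x1 + s3 = 6
  x1, x2, s1, s2, s3 ≥ 0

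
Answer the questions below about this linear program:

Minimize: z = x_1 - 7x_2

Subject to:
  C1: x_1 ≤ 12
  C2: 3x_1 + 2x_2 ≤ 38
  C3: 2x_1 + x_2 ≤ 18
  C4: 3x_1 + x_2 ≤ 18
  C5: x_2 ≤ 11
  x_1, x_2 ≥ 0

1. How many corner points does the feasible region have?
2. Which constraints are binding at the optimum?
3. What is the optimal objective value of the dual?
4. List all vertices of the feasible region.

1. 4
2. C5, x_1 ≥ 0
3. -77 (by strong duality, equal to the primal optimum)
4. (0, 0), (6, 0), (2.333, 11), (0, 11)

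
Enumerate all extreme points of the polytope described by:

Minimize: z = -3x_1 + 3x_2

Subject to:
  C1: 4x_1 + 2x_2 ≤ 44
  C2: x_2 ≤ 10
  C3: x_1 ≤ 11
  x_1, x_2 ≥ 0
Each vertex is the intersection of two constraint boundaries that also satisfies all remaining constraints:
  x_1 = 0 and x_2 = 0 → (0, 0)
  4x_1 + 2x_2 = 44 and x_1 = 11 → (11, 0)
  4x_1 + 2x_2 = 44 and x_2 = 10 → (6, 10)
  x_2 = 10 and x_1 = 0 → (0, 10)

Vertices: (0, 0), (11, 0), (6, 10), (0, 10)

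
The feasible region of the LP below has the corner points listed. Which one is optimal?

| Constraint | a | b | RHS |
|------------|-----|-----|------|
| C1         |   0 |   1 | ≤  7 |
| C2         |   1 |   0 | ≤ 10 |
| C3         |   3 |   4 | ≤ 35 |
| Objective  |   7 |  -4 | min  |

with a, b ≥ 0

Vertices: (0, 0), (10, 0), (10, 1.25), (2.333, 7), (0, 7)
Evaluating z = 7a - 4b at each vertex:
  (0, 0): z = 0
  (10, 0): z = 70
  (10, 1.25): z = 65
  (2.333, 7): z = -11.67
  (0, 7): z = -28

The smallest value is z = -28, attained at (0, 7).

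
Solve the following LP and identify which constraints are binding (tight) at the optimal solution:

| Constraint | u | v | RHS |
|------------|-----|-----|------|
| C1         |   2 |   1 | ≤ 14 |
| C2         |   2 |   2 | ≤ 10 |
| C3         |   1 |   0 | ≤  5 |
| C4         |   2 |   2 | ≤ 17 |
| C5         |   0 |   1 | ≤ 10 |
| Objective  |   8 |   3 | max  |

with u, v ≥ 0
Optimal: u = 5, v = 0
Binding: C2, C3, v ≥ 0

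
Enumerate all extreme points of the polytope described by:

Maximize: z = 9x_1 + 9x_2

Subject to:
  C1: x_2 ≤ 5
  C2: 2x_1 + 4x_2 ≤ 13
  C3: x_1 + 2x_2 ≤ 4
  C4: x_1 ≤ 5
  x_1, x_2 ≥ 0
Each vertex is the intersection of two constraint boundaries that also satisfies all remaining constraints:
  x_1 = 0 and x_2 = 0 → (0, 0)
  x_1 + 2x_2 = 4 and x_2 = 0 → (4, 0)
  x_1 + 2x_2 = 4 and x_1 = 0 → (0, 2)

Vertices: (0, 0), (4, 0), (0, 2)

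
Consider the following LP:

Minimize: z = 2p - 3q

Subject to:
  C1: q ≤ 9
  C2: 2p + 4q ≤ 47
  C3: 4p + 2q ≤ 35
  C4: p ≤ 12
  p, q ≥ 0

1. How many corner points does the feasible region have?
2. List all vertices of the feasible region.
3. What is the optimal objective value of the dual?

1. 4
2. (0, 0), (8.75, 0), (4.25, 9), (0, 9)
3. -27 (by strong duality, equal to the primal optimum)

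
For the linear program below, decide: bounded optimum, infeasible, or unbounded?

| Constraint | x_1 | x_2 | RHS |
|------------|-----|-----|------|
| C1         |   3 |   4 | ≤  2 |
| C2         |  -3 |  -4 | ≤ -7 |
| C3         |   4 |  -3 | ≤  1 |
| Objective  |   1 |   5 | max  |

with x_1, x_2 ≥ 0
C1 requires 3x_1 + 4x_2 ≤ 2, while C2 (-3x_1 - 4x_2 ≤ -7) is equivalent to 3x_1 + 4x_2 ≥ 7. Together they would need 7 ≤ 3x_1 + 4x_2 ≤ 2, which is impossible since 7 > 2. No point satisfies all constraints.

Infeasible: no point satisfies all constraints simultaneously.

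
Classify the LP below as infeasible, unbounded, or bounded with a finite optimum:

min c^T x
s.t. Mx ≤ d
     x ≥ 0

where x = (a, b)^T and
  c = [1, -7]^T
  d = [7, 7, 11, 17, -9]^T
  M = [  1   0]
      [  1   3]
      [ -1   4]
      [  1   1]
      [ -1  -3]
One constraint requires a + 3b ≤ 7, while the constraint -a - 3b ≤ -9 is equivalent to a + 3b ≥ 9. Together they would need 9 ≤ a + 3b ≤ 7, which is impossible since 9 > 7. No point satisfies all constraints.

The feasible region is empty; the LP is infeasible.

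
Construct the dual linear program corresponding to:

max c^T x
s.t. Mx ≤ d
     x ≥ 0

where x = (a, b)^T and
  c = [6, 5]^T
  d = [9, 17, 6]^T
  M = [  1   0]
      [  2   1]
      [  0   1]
Minimize: z = 9y1 + 17y2 + 6y3

Subject to:
  C1: -y1 - 2y2 ≤ -6
  C2: -y2 - y3 ≤ -5
  y1, y2, y3 ≥ 0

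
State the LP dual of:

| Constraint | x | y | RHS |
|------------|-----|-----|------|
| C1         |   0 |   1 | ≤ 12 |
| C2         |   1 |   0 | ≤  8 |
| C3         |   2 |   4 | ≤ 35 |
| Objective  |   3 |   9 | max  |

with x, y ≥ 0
Minimize: z = 12y1 + 8y2 + 35y3

Subject to:
  C1: -y2 - 2y3 ≤ -3
  C2: -y1 - 4y3 ≤ -9
  y1, y2, y3 ≥ 0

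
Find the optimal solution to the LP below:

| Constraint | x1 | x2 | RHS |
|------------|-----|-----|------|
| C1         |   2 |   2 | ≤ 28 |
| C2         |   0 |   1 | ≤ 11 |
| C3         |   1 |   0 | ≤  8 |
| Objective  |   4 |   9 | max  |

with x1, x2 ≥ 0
Each vertex is the intersection of two constraint boundaries that also satisfies all remaining constraints:
  x1 = 0 and x2 = 0 → (0, 0)
  x1 = 8 and x2 = 0 → (8, 0)
  2x1 + 2x2 = 28 and x1 = 8 → (8, 6)
  2x1 + 2x2 = 28 and x2 = 11 → (3, 11)
  x2 = 11 and x1 = 0 → (0, 11)

Evaluating z = 4x1 + 9x2 at each vertex:
  (0, 0): z = 0
  (8, 0): z = 32
  (8, 6): z = 86
  (3, 11): z = 111
  (0, 11): z = 99

The maximum is at (3, 11) with z = 111.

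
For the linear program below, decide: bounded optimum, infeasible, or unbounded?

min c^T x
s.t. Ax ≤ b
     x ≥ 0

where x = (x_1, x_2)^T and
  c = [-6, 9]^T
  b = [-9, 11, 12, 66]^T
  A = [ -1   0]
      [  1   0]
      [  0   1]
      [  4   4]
The point (11, 0) satisfies every constraint, so the LP is feasible; the constraints give x_1 ≤ 11 and x_2 ≤ 12, which with x_1, x_2 ≥ 0 keep the feasible region inside a bounded box. A feasible, bounded LP attains a finite optimum at a vertex.

Feasible with finite optimum z* = -66 at (11, 0).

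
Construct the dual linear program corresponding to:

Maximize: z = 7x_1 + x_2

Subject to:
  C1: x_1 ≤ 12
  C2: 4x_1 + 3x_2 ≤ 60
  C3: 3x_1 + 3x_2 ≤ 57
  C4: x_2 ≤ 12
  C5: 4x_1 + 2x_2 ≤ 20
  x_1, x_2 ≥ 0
Minimize: z = 12y1 + 60y2 + 57y3 + 12y4 + 20y5

Subject to:
  C1: -y1 - 4y2 - 3y3 - 4y5 ≤ -7
  C2: -3y2 - 3y3 - y4 - 2y5 ≤ -1
  y1, y2, y3, y4, y5 ≥ 0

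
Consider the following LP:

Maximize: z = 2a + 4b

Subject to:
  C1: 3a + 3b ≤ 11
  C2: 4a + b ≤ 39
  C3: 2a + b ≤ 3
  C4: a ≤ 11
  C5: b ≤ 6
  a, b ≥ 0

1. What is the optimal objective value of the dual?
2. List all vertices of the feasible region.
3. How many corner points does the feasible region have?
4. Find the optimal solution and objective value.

1. 12 (by strong duality, equal to the primal optimum)
2. (0, 0), (1.5, 0), (0, 3)
3. 3
4. a = 0, b = 3, z = 12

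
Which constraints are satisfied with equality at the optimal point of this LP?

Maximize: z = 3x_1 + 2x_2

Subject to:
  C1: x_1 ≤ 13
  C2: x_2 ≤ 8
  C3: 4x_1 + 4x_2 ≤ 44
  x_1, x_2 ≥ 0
Optimal: x_1 = 11, x_2 = 0
Slack at optimum:
  C1: slack = 2
  C2: slack = 8
  C3: slack = 0 (binding)
  x_1 ≥ 0: x_1 = 11
  x_2 ≥ 0: x_2 = 0 (binding)
Binding constraints: C3, x_2 ≥ 0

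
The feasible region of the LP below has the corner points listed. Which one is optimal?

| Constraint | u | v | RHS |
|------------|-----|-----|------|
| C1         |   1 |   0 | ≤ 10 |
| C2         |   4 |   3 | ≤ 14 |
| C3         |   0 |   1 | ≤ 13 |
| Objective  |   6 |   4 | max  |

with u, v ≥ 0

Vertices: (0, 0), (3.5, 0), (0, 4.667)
Evaluating z = 6u + 4v at each vertex:
  (0, 0): z = 0
  (3.5, 0): z = 21
  (0, 4.667): z = 18.67

The largest value is z = 21, attained at (3.5, 0).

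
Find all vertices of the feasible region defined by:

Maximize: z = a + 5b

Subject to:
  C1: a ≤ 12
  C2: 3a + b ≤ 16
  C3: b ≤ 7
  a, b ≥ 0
Each vertex is the intersection of two constraint boundaries that also satisfies all remaining constraints:
  a = 0 and b = 0 → (0, 0)
  3a + b = 16 and b = 0 → (5.333, 0)
  3a + b = 16 and b = 7 → (3, 7)
  b = 7 and a = 0 → (0, 7)

Vertices: (0, 0), (5.333, 0), (3, 7), (0, 7)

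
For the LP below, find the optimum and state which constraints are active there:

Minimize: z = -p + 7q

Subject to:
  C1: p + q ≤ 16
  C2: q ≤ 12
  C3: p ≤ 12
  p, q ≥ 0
Optimal: p = 12, q = 0
Slack at optimum:
  C1: slack = 4
  C2: slack = 12
  C3: slack = 0 (binding)
  p ≥ 0: p = 12
  q ≥ 0: q = 0 (binding)
Binding constraints: C3, q ≥ 0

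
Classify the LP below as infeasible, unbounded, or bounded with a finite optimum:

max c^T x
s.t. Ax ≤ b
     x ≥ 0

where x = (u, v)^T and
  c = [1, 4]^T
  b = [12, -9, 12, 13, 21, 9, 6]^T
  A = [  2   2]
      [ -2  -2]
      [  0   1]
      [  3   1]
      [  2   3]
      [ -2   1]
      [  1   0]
The point (0, 6) satisfies every constraint, so the LP is feasible; the constraints give u ≤ 6 and v ≤ 12, which with u, v ≥ 0 keep the feasible region inside a bounded box. A feasible, bounded LP attains a finite optimum at a vertex.

Evaluating z = u + 4v at each vertex:
  (4.25, 0.25): z = 5.25
  (3.5, 2.5): z = 13.5
  (0, 6): z = 24
  (0, 4.5): z = 18

Bounded optimum: z* = 24 at (0, 6).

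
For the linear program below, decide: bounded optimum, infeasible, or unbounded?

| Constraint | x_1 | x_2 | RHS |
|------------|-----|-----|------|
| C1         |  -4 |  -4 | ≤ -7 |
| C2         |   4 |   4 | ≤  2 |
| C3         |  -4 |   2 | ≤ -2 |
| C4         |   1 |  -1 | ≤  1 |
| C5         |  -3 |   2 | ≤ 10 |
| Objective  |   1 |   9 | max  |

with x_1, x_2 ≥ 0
C2 requires 4x_1 + 4x_2 ≤ 2, while C1 (-4x_1 - 4x_2 ≤ -7) is equivalent to 4x_1 + 4x_2 ≥ 7. Together they would need 7 ≤ 4x_1 + 4x_2 ≤ 2, which is impossible since 7 > 2. No point satisfies all constraints.

Infeasible: no point satisfies all constraints simultaneously.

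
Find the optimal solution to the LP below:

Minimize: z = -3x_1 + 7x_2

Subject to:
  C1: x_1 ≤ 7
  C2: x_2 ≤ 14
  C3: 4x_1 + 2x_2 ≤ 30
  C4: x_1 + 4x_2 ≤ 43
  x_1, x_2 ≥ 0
Each vertex is the intersection of two constraint boundaries that also satisfies all remaining constraints:
  x_1 = 0 and x_2 = 0 → (0, 0)
  x_1 = 7 and x_2 = 0 → (7, 0)
  x_1 = 7 and 4x_1 + 2x_2 = 30 → (7, 1)
  4x_1 + 2x_2 = 30 and x_1 + 4x_2 = 43 → (2.429, 10.14)
  x_1 + 4x_2 = 43 and x_1 = 0 → (0, 10.75)

Evaluating z = -3x_1 + 7x_2 at each vertex:
  (0, 0): z = 0
  (7, 0): z = -21
  (7, 1): z = -14
  (2.429, 10.14): z = 63.71
  (0, 10.75): z = 75.25

The minimum is at (7, 0) with z = -21.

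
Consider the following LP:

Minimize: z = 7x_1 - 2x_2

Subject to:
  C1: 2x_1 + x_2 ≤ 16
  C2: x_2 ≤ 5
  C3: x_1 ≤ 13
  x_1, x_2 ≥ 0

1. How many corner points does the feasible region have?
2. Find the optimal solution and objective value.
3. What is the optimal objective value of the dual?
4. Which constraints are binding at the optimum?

1. 4
2. x_1 = 0, x_2 = 5, z = -10
3. -10 (by strong duality, equal to the primal optimum)
4. C2, x_1 ≥ 0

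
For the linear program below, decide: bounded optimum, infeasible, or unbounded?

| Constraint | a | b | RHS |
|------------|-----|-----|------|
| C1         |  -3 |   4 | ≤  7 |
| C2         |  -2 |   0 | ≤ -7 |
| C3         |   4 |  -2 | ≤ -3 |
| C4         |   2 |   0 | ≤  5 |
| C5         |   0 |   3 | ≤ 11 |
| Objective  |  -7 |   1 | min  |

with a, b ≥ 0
C4 requires 2a ≤ 5, while C2 (-2a ≤ -7) is equivalent to 2a ≥ 7. Together they would need 7 ≤ 2a ≤ 5, which is impossible since 7 > 5. No point satisfies all constraints.

The feasible region is empty; the LP is infeasible.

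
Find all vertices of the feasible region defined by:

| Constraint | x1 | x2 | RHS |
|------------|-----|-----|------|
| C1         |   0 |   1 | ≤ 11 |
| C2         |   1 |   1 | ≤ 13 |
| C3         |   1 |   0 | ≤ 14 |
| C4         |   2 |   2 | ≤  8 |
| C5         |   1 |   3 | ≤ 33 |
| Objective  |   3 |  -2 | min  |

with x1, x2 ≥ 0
Each vertex is the intersection of two constraint boundaries that also satisfies all remaining constraints:
  x1 = 0 and x2 = 0 → (0, 0)
  2x1 + 2x2 = 8 and x2 = 0 → (4, 0)
  2x1 + 2x2 = 8 and x1 = 0 → (0, 4)

Vertices: (0, 0), (4, 0), (0, 4)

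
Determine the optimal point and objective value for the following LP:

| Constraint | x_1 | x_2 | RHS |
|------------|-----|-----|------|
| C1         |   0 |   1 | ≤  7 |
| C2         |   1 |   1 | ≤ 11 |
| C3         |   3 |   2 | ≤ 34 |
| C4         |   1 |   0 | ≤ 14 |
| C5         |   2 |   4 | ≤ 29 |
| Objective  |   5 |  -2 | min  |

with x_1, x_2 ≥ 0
x_1 = 0, x_2 = 7, z = -14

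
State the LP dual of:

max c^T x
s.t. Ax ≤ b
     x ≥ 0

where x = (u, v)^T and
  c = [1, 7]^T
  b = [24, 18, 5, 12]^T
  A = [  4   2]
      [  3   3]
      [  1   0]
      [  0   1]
Minimize: z = 24y1 + 18y2 + 5y3 + 12y4

Subject to:
  C1: -4y1 - 3y2 - y3 ≤ -1
  C2: -2y1 - 3y2 - y4 ≤ -7
  y1, y2, y3, y4 ≥ 0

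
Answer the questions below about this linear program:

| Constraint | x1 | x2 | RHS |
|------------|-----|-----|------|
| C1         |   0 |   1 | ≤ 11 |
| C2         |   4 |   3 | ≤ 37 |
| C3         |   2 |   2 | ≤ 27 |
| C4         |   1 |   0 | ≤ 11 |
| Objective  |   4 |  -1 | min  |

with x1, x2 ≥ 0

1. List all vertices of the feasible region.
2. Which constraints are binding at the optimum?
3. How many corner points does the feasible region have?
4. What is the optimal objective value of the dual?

1. (0, 0), (9.25, 0), (1, 11), (0, 11)
2. C1, x1 ≥ 0
3. 4
4. -11 (by strong duality, equal to the primal optimum)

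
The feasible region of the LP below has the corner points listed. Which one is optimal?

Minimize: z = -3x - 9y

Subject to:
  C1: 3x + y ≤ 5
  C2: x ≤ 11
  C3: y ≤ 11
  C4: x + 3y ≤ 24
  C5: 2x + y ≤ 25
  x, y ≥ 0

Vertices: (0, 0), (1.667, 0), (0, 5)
(0, 5) with z = -45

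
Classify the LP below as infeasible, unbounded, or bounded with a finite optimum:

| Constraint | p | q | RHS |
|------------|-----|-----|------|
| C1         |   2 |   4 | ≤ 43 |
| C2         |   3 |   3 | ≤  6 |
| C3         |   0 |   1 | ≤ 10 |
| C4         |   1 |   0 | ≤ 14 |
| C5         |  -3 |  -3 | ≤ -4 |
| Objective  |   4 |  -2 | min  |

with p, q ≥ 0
The point (0, 2) satisfies every constraint, so the LP is feasible; the constraints give p ≤ 14 and q ≤ 10, which with p, q ≥ 0 keep the feasible region inside a bounded box. A feasible, bounded LP attains a finite optimum at a vertex.

Feasible with finite optimum z* = -4 at (0, 2).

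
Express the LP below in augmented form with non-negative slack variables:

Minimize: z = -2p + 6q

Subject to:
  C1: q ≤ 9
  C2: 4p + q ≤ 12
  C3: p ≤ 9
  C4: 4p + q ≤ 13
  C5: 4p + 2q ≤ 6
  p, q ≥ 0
min z = -2p + 6q

s.t.
  q + s1 = 9
  4p + q + s2 = 12
  p + s3 = 9
  4p + q + s4 = 13
  4p + 2q + s5 = 6
  p, q, s1, s2, s3, s4, s5 ≥ 0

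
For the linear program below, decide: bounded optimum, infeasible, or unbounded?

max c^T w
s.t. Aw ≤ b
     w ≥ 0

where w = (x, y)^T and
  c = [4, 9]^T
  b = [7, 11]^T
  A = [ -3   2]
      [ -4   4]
Feasible point: (0, 0) satisfies every constraint, so the LP is feasible.
Direction d = (1, 0): for each constraint row a, a·d ≤ 0 —
  (-3)(1) + (2)(0) = -3 ≤ 0
  (-4)(1) + (4)(0) = -4 ≤ 0
and d ≥ 0, so (0, 0) + t·d stays feasible for every t ≥ 0. Along this ray z = 4x + 9y changes by 4 per unit t, so z → +∞.

The LP is unbounded; z can be made arbitrarily large.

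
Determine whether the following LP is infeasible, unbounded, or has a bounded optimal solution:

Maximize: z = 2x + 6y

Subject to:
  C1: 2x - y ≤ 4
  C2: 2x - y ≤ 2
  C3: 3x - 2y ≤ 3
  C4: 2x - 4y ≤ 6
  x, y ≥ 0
Feasible point: (0, 0) satisfies every constraint, so the LP is feasible.
Direction d = (0, 1): for each constraint row a, a·d ≤ 0 —
  (2)(0) + (-1)(1) = -1 ≤ 0
  (2)(0) + (-1)(1) = -1 ≤ 0
  (3)(0) + (-2)(1) = -2 ≤ 0
  (2)(0) + (-4)(1) = -4 ≤ 0
and d ≥ 0, so (0, 0) + t·d stays feasible for every t ≥ 0. Along this ray z = 2x + 6y changes by 6 per unit t, so z → +∞.

Unbounded: there is a feasible ray along which z → +∞.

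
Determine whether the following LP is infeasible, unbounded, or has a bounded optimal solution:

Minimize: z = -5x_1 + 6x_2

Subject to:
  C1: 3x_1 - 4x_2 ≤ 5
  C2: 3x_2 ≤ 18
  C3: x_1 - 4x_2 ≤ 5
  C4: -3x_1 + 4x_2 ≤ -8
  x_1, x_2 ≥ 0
C1 requires 3x_1 - 4x_2 ≤ 5, while C4 (-3x_1 + 4x_2 ≤ -8) is equivalent to 3x_1 - 4x_2 ≥ 8. Together they would need 8 ≤ 3x_1 - 4x_2 ≤ 5, which is impossible since 8 > 5. No point satisfies all constraints.

Infeasible: no point satisfies all constraints simultaneously.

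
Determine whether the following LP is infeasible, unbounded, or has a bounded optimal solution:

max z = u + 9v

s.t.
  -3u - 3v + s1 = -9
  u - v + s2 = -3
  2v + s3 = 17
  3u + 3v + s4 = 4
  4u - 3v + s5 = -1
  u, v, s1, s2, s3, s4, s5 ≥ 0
The row 3u + 3v + s4 = 4 with s4 ≥ 0 requires 3u + 3v ≤ 4, while the row -3u - 3v + s1 = -9 with s1 ≥ 0 is equivalent to 3u + 3v ≥ 9. Together they would need 9 ≤ 3u + 3v ≤ 4, which is impossible since 9 > 4. No point satisfies all constraints.

Infeasible — the constraint set is empty.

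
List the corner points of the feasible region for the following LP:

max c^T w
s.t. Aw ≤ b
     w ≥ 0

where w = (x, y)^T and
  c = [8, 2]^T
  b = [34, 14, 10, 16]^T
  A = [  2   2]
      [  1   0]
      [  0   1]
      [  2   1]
Each vertex is the intersection of two constraint boundaries that also satisfies all remaining constraints:
  x = 0 and y = 0 → (0, 0)
  2x + y = 16 and y = 0 → (8, 0)
  y = 10 and 2x + y = 16 → (3, 10)
  y = 10 and x = 0 → (0, 10)

Vertices: (0, 0), (8, 0), (3, 10), (0, 10)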